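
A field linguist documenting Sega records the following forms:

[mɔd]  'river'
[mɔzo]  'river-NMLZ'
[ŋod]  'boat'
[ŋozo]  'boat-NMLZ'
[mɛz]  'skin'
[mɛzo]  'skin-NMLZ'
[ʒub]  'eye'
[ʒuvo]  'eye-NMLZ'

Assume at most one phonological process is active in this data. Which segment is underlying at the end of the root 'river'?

The stem for 'river' ends in [d] in [mɔd] but [z] in [mɔzo].
If /z/ were underlying and a rule turned it into [d] in isolation, 'skin' would also alternate; but it has [z] in both [mɛz] and [mɛzo].
The alternation reflects intervocalic spirantization: voiced stops become fricatives between vowels. /d/ is underlying.

/d/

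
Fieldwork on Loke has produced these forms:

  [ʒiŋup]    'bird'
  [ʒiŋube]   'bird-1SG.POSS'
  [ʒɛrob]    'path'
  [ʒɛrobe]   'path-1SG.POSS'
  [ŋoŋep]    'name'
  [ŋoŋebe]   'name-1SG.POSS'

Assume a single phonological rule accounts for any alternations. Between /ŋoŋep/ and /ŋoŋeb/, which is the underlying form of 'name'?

The stem for 'name' ends in [p] in [ŋoŋep] but [b] in [ŋoŋebe].
But 'path' keeps [b] in both environments ([ʒɛrob], [ʒɛrobe]), so there is no rule changing /b/ to [p] in isolation.
The underlying segment must be /p/; voiceless stops become voiced between vowels, yielding [b] there.

/ŋoŋep/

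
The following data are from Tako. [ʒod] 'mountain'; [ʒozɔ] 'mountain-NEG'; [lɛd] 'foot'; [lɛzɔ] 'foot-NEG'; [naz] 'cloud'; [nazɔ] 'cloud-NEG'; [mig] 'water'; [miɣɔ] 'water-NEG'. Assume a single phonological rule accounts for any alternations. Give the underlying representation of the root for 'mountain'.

In [ʒod] and [ʒozɔ] the final segment of 'mountain' alternates: [d] ~ [z].
Compare 'cloud', with invariant [z] in [naz] and [nazɔ]: an analysis with underlying /z/ and a rule producing [d] in isolation would wrongly predict alternation here too.
The underlying segment must be /d/; voiced stops become fricatives between vowels, yielding [z] there.

/ʒod/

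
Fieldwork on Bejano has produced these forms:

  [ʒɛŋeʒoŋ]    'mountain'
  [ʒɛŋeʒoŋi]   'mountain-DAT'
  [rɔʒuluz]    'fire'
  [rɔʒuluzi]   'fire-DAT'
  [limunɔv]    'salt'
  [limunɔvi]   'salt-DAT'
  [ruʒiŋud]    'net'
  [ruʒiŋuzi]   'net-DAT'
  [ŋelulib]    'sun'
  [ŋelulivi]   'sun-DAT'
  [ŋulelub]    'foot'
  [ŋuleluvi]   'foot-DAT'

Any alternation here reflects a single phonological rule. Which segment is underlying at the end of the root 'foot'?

The stem for 'foot' ends in [b] in [ŋulelub] but [v] in [ŋuleluvi].
The stem 'salt' ([limunɔv], [limunɔvi]) shows [v] unchanged in both environments, so [v] cannot be basic with [b] derived in isolation.
The alternation reflects intervocalic spirantization: voiced stops become fricatives between vowels. /b/ is underlying.

/b/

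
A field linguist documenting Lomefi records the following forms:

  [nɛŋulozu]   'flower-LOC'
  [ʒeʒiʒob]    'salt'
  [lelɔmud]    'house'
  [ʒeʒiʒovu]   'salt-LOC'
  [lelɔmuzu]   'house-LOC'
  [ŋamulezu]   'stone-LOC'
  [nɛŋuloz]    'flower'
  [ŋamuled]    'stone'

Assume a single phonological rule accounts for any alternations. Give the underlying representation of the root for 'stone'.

'stone' shows [d] ~ [z] at the end of the stem ([ŋamuled] vs [ŋamulezu]).
Compare 'flower', with invariant [z] in [nɛŋuloz] and [nɛŋulozu]: an analysis with underlying /z/ and a rule producing [d] in isolation would wrongly predict alternation here too.
The underlying segment must be /d/; voiced stops become fricatives between vowels, yielding [z] there.
So 'stone' = /ŋamuled/.

/ŋamuled/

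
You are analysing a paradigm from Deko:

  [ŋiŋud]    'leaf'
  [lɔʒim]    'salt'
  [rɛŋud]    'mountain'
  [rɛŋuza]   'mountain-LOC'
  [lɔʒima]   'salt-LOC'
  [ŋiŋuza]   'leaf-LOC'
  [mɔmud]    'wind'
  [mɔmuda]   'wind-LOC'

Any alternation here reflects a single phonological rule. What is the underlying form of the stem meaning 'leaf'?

/ŋiŋuz/

In [ŋiŋud] and [ŋiŋuza] the final segment of 'leaf' alternates: [d] ~ [z].
Compare 'wind', with invariant [d] in [mɔmud] and [mɔmuda]: an analysis with underlying /d/ and a rule producing [z] before the LOC suffix would wrongly predict alternation here too.
The alternation reflects word-final hardening: voiced fricatives become stops word-finally. /z/ is underlying.
So 'leaf' = /ŋiŋuz/.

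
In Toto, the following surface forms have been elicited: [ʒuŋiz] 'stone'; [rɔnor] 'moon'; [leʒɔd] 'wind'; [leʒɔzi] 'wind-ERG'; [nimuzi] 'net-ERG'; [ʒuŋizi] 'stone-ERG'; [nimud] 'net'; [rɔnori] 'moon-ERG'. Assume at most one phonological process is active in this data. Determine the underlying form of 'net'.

/nimud/

The stem for 'net' ends in [d] in [nimud] but [z] in [nimuzi].
If /z/ were underlying and a rule turned it into [d] in isolation, 'stone' would also alternate; but it has [z] in both [ʒuŋiz] and [ʒuŋizi].
The underlying segment must be /d/; voiced stops become fricatives between vowels, yielding [z] there.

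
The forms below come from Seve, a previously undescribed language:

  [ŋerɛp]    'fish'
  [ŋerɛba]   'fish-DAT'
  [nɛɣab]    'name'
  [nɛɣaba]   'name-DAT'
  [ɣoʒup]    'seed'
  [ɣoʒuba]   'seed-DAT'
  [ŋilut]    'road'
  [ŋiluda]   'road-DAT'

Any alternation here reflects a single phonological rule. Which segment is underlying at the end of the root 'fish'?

'fish' shows [p] ~ [b] at the end of the stem ([ŋerɛp] vs [ŋerɛba]).
The stem 'name' ([nɛɣab], [nɛɣaba]) shows [b] unchanged in both environments, so [b] cannot be basic with [p] derived in isolation.
Therefore /p/ is basic and [b] is derived by intervocalic voicing (voiceless stops become voiced between vowels).

/p/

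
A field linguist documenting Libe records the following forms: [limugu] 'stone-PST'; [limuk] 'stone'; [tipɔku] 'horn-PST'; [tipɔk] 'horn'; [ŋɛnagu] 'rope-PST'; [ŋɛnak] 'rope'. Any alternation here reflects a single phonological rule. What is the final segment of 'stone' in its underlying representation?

The stem for 'stone' ends in [g] in [limugu] but [k] in [limuk].
But 'horn' keeps [k] in both environments ([tipɔku], [tipɔk]), so there is no rule changing /k/ to [g] before the PST suffix.
So /g/ is underlying, and a rule of word-final obstruent devoicing — voiced obstruents become voiceless word-finally — gives [k].

/g/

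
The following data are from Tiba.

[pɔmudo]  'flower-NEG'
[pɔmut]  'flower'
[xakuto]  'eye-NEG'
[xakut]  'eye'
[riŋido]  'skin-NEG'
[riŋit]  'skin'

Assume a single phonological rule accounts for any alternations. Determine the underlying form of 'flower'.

/pɔmud/

The root 'flower' surfaces as [pɔmudo] and [pɔmut], with a stem-final [d] ~ [t] alternation.
But 'eye' keeps [t] in both environments ([xakuto], [xakut]), so there is no rule changing /t/ to [d] before the NEG suffix.
The alternation reflects word-final obstruent devoicing: voiced obstruents become voiceless word-finally. /d/ is underlying.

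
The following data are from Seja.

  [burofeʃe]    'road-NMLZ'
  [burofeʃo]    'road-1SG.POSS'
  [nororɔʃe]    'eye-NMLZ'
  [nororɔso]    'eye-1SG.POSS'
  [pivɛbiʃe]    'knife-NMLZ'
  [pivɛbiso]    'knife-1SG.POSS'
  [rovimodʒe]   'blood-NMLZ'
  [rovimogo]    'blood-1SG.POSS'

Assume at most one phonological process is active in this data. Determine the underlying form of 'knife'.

The stem for 'knife' ends in [ʃ] in [pivɛbiʃe] but [s] in [pivɛbiso].
If /ʃ/ were underlying and a rule turned it into [s] before the 1SG.POSS suffix, 'road' would also alternate; but it has [ʃ] in both [burofeʃe] and [burofeʃo].
The alternation reflects palatalization before a front vowel: /g/ and /s/ become palato-alveolar [dʒ] and [ʃ] before a front vowel. /s/ is underlying.

/pivɛbis/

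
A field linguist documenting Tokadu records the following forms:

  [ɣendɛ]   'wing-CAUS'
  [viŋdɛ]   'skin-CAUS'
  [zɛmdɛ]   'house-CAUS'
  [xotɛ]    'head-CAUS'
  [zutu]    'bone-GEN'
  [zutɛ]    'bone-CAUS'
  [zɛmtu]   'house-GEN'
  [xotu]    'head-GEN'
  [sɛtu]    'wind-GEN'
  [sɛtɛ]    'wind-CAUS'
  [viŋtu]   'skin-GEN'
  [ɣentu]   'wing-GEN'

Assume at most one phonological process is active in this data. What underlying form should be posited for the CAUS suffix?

The CAUS morpheme has two allomorphs, [-dɛ] and [-tɛ].
By contrast the GEN suffix keeps its initial [t] throughout — that segment must be underlying.
The CAUS suffix is therefore /-dɛ/ underlyingly, with post-vocalic devoicing: voiced stops become voiceless after a vowel.

/-dɛ/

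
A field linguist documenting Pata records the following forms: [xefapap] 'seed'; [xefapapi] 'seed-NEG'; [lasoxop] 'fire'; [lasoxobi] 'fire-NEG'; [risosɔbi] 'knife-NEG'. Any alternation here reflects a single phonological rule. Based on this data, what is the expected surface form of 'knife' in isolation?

[risosɔp]

'fire' shows [p] ~ [b] at the end of the stem ([lasoxop] vs [lasoxobi]).
The stem 'seed' ([xefapap], [xefapapi]) shows [p] unchanged in both environments, so [p] cannot be basic with [b] derived before the NEG suffix.
So /b/ is underlying, and a rule of word-final obstruent devoicing — voiced obstruents become voiceless word-finally — gives [p].
The one attested form of 'knife', [risosɔbi], shows underlying /risosɔb/. Applying the same rule word-finally gives [risosɔp].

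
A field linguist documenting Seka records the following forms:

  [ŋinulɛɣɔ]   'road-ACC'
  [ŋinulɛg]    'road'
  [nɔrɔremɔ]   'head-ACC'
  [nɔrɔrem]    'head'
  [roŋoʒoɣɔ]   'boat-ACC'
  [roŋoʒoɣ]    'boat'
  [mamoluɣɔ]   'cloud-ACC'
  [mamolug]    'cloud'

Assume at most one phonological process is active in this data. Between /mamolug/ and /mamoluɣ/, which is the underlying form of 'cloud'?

/mamolug/

The stem for 'cloud' ends in [ɣ] in [mamoluɣɔ] but [g] in [mamolug].
Compare 'boat', with invariant [ɣ] in [roŋoʒoɣɔ] and [roŋoʒoɣ]: an analysis with underlying /ɣ/ and a rule producing [g] in isolation would wrongly predict alternation here too.
Therefore /g/ is basic and [ɣ] is derived by intervocalic spirantization (voiced stops become fricatives between vowels).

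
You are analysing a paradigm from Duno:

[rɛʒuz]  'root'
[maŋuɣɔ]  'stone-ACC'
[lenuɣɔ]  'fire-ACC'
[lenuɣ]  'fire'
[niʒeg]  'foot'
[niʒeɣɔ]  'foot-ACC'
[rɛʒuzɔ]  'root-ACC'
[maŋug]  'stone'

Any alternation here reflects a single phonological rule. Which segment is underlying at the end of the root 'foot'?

The root 'foot' surfaces as [niʒeg] and [niʒeɣɔ], with a stem-final [g] ~ [ɣ] alternation.
The stem 'fire' ([lenuɣ], [lenuɣɔ]) shows [ɣ] unchanged in both environments, so [ɣ] cannot be basic with [g] derived in isolation.
The alternation reflects intervocalic spirantization: voiced stops become fricatives between vowels. /g/ is underlying.

/g/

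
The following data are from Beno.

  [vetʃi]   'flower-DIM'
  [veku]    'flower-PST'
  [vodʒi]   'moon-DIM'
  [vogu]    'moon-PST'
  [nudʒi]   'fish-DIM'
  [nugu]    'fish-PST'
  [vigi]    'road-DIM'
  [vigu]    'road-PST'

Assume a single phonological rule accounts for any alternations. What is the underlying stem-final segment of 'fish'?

/dʒ/

The root 'fish' surfaces as [nudʒi] and [nugu], with a stem-final [dʒ] ~ [g] alternation.
But 'road' keeps [g] in both environments ([vigi], [vigu]), so there is no rule changing /g/ to [dʒ] before the DIM suffix.
So /dʒ/ is underlying, and a rule of depalatalization — palato-alveolar /tʃ/ and /dʒ/ become [k] and [g] when no front vowel follows — gives [g].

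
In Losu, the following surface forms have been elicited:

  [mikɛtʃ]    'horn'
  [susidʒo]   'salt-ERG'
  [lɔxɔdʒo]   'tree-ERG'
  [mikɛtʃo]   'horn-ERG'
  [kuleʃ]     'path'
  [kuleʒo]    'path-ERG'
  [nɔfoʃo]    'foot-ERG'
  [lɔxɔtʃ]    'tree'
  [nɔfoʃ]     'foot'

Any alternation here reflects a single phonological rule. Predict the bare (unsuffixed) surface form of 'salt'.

In [lɔxɔdʒo] and [lɔxɔtʃ] the final segment of 'tree' alternates: [dʒ] ~ [tʃ].
But 'horn' keeps [tʃ] in both environments ([mikɛtʃo], [mikɛtʃ]), so there is no rule changing /tʃ/ to [dʒ] before the ERG suffix.
The alternation reflects word-final obstruent devoicing: voiced obstruents become voiceless word-finally. /dʒ/ is underlying.
From [susidʒo] the stem 'salt' is /susidʒ/; word-finally this yields [susitʃ].

[susitʃ]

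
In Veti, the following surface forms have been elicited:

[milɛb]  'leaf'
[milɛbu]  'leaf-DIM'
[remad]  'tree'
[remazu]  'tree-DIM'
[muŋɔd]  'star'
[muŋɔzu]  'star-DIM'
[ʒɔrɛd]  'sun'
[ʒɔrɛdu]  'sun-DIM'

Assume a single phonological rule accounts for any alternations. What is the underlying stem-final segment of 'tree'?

/z/

'tree' shows [d] ~ [z] at the end of the stem ([remad] vs [remazu]).
If /d/ were underlying and a rule turned it into [z] before the DIM suffix, 'sun' would also alternate; but it has [d] in both [ʒɔrɛd] and [ʒɔrɛdu].
The underlying segment must be /z/; voiced fricatives become stops word-finally, yielding [d] there.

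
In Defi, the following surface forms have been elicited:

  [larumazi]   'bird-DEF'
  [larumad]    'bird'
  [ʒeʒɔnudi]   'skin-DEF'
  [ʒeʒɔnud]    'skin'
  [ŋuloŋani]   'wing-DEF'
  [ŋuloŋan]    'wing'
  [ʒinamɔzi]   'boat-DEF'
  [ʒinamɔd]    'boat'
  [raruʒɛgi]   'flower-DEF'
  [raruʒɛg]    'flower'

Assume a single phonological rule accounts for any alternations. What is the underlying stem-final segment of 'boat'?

/z/

In [ʒinamɔzi] and [ʒinamɔd] the final segment of 'boat' alternates: [z] ~ [d].
The stem 'skin' ([ʒeʒɔnudi], [ʒeʒɔnud]) shows [d] unchanged in both environments, so [d] cannot be basic with [z] derived before the DEF suffix.
Therefore /z/ is basic and [d] is derived by word-final hardening (voiced fricatives become stops word-finally).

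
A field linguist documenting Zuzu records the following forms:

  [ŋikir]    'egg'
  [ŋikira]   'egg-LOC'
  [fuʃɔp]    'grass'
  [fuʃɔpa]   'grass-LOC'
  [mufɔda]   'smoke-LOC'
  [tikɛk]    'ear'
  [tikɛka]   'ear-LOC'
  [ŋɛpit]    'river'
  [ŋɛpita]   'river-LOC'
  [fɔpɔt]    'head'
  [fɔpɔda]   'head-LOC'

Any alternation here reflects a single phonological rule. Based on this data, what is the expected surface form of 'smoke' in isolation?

'head' shows [t] ~ [d] at the end of the stem ([fɔpɔt] vs [fɔpɔda]).
The stem 'river' ([ŋɛpit], [ŋɛpita]) shows [t] unchanged in both environments, so [t] cannot be basic with [d] derived before the LOC suffix.
Therefore /d/ is basic and [t] is derived by word-final obstruent devoicing (voiced obstruents become voiceless word-finally).
From [mufɔda] the stem 'smoke' is /mufɔd/; word-finally this yields [mufɔt].

[mufɔt]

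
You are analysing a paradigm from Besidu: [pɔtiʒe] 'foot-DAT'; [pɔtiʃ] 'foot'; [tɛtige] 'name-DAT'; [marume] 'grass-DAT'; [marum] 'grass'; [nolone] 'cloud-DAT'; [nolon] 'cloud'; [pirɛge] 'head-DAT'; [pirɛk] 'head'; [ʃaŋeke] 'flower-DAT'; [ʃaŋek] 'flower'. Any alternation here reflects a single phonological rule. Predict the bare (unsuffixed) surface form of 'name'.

The root 'head' surfaces as [pirɛge] and [pirɛk], with a stem-final [g] ~ [k] alternation.
If /k/ were underlying and a rule turned it into [g] before the DAT suffix, 'flower' would also alternate; but it has [k] in both [ʃaŋeke] and [ʃaŋek].
So /g/ is underlying, and a rule of word-final obstruent devoicing — voiced obstruents become voiceless word-finally — gives [k].
The one attested form of 'name', [tɛtige], shows underlying /tɛtig/. Applying the same rule word-finally gives [tɛtik].

[tɛtik]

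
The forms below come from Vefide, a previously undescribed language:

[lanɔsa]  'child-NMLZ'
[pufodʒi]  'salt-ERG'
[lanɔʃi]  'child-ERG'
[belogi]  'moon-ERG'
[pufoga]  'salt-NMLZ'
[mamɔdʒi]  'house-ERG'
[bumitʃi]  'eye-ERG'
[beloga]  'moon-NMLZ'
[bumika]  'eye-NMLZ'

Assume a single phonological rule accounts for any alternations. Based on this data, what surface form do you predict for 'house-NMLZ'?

The root 'salt' surfaces as [pufodʒi] and [pufoga], with a stem-final [dʒ] ~ [g] alternation.
Compare 'moon', with invariant [g] in [belogi] and [beloga]: an analysis with underlying /g/ and a rule producing [dʒ] before the ERG suffix would wrongly predict alternation here too.
The alternation reflects depalatalization: palato-alveolar /tʃ/, /dʒ/ and /ʃ/ become [k], [g] and [s] when no front vowel follows. /dʒ/ is underlying.
The one attested form of 'house', [mamɔdʒi], shows underlying /mamɔdʒ/. Applying the same rule when no front vowel follows gives [mamɔga].

[mamɔga]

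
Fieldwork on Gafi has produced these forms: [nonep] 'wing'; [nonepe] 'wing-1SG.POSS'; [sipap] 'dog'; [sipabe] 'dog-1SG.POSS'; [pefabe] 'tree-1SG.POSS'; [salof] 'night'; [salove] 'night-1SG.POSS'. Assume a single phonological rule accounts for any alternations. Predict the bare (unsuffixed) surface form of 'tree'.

[pefap]

The stem for 'dog' ends in [p] in [sipap] but [b] in [sipabe].
The stem 'wing' ([nonep], [nonepe]) shows [p] unchanged in both environments, so [p] cannot be basic with [b] derived before the 1SG.POSS suffix.
So /b/ is underlying, and a rule of word-final obstruent devoicing — voiced obstruents become voiceless word-finally — gives [p].
From [pefabe] the stem 'tree' is /pefab/; word-finally this yields [pefap].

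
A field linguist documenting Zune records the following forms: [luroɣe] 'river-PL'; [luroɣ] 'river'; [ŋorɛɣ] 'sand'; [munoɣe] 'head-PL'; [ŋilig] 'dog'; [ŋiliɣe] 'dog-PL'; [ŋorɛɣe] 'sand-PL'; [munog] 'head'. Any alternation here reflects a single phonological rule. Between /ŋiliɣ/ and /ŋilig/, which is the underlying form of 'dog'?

/ŋilig/

In [ŋiliɣe] and [ŋilig] the final segment of 'dog' alternates: [ɣ] ~ [g].
The stem 'sand' ([ŋorɛɣe], [ŋorɛɣ]) shows [ɣ] unchanged in both environments, so [ɣ] cannot be basic with [g] derived in isolation.
The underlying segment must be /g/; voiced stops become fricatives between vowels, yielding [ɣ] there.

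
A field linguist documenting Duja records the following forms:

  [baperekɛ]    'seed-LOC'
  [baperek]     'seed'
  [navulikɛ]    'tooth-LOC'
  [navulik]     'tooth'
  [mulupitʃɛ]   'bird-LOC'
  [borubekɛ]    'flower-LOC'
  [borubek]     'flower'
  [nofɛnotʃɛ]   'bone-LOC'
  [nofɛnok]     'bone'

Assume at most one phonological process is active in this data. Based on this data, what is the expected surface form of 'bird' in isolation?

The root 'bone' surfaces as [nofɛnotʃɛ] and [nofɛnok], with a stem-final [tʃ] ~ [k] alternation.
But 'flower' keeps [k] in both environments ([borubekɛ], [borubek]), so there is no rule changing /k/ to [tʃ] before the LOC suffix.
The alternation reflects depalatalization: palato-alveolar /tʃ/ becomes [k] when no front vowel follows. /tʃ/ is underlying.
From [mulupitʃɛ] the stem 'bird' is /mulupitʃ/; when no front vowel follows this yields [mulupik].

[mulupik]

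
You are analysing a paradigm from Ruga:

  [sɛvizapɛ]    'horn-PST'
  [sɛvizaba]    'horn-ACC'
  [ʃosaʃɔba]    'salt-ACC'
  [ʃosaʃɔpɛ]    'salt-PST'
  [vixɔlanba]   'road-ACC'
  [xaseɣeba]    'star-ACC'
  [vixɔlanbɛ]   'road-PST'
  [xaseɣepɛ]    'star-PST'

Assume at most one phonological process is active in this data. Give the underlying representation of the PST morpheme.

/-pɛ/

The PST morpheme has two allomorphs, [-bɛ] and [-pɛ].
The ACC suffix, which begins with [b], is invariant after every stem; so [b] is not altered by any rule here.
The PST suffix is therefore /-pɛ/ underlyingly, with post-nasal voicing: voiceless stops become voiced after a nasal.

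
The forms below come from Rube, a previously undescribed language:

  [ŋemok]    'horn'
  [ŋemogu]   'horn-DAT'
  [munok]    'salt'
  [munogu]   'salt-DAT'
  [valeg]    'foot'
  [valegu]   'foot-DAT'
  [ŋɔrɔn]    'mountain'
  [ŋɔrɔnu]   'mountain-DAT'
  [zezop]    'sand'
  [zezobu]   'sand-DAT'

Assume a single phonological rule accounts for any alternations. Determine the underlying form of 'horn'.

/ŋemok/

The root 'horn' surfaces as [ŋemok] and [ŋemogu], with a stem-final [k] ~ [g] alternation.
The stem 'foot' ([valeg], [valegu]) shows [g] unchanged in both environments, so [g] cannot be basic with [k] derived in isolation.
So /k/ is underlying, and a rule of intervocalic voicing — voiceless stops become voiced between vowels — gives [g].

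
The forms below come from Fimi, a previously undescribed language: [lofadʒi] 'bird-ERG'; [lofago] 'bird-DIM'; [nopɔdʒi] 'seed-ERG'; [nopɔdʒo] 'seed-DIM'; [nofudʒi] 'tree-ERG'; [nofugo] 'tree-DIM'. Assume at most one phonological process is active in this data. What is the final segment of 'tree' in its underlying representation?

/g/

'tree' shows [dʒ] ~ [g] at the end of the stem ([nofudʒi] vs [nofugo]).
But 'seed' keeps [dʒ] in both environments ([nopɔdʒi], [nopɔdʒo]), so there is no rule changing /dʒ/ to [g] before the DIM suffix.
Therefore /g/ is basic and [dʒ] is derived by palatalization before a front vowel (/g/ becomes palato-alveolar [dʒ] before a front vowel).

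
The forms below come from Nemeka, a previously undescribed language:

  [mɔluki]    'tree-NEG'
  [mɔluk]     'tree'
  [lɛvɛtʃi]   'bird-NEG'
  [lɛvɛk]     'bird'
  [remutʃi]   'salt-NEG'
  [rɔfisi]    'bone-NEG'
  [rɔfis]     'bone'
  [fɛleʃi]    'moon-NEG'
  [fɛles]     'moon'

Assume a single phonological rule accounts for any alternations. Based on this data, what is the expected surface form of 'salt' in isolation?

[remuk]

In [lɛvɛtʃi] and [lɛvɛk] the final segment of 'bird' alternates: [tʃ] ~ [k].
But 'tree' keeps [k] in both environments ([mɔluki], [mɔluk]), so there is no rule changing /k/ to [tʃ] before the NEG suffix.
The underlying segment must be /tʃ/; palato-alveolar /tʃ/ and /ʃ/ become [k] and [s] when no front vowel follows, yielding [k] there.
From [remutʃi] the stem 'salt' is /remutʃ/; when no front vowel follows this yields [remuk].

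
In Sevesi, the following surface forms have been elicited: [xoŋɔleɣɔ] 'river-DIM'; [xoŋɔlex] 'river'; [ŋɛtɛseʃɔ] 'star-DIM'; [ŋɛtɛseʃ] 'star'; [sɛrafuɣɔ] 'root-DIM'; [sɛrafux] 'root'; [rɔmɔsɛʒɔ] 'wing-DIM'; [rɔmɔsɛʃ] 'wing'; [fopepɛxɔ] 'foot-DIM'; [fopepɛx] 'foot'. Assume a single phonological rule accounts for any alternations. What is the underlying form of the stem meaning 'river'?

/xoŋɔleɣ/

The root 'river' surfaces as [xoŋɔleɣɔ] and [xoŋɔlex], with a stem-final [ɣ] ~ [x] alternation.
If /x/ were underlying and a rule turned it into [ɣ] before the DIM suffix, 'foot' would also alternate; but it has [x] in both [fopepɛxɔ] and [fopepɛx].
Therefore /ɣ/ is basic and [x] is derived by word-final obstruent devoicing (voiced obstruents become voiceless word-finally).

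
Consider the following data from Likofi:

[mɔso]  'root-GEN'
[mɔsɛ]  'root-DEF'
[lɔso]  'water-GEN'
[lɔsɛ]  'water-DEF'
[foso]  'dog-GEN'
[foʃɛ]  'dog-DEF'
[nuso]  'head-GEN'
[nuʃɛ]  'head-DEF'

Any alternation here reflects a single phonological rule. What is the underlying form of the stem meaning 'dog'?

In [foso] and [foʃɛ] the final segment of 'dog' alternates: [s] ~ [ʃ].
The stem 'root' ([mɔso], [mɔsɛ]) shows [s] unchanged in both environments, so [s] cannot be basic with [ʃ] derived before the DEF suffix.
Therefore /ʃ/ is basic and [s] is derived by depalatalization (palato-alveolar /ʃ/ becomes [s] when no front vowel follows).

/foʃ/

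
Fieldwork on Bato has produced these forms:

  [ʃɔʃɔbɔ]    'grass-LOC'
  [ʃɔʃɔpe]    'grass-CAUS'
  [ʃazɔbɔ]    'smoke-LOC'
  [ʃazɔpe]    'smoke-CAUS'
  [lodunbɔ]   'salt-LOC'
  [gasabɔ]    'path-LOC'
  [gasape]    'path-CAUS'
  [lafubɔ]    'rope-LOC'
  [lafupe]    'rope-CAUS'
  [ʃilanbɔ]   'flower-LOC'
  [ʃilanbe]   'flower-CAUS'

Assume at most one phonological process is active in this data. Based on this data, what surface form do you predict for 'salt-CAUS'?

[lodunbe]

The CAUS suffix surfaces as [-be] and [-pe], depending on the final segment of the stem.
The LOC suffix, which begins with [b], is invariant after every stem; so [b] is not altered by any rule here.
The CAUS suffix is therefore /-pe/ underlyingly, with post-nasal voicing: voiceless stops become voiced after a nasal.
After 'salt', which ends in a nasal, the suffix surfaces as [-be], giving [lodunbe].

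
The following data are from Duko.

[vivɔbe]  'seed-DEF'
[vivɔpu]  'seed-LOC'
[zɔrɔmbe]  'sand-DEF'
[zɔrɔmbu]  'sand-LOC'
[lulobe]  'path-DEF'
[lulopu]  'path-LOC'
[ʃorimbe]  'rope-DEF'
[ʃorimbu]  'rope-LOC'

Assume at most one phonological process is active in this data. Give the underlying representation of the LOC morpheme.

/-pu/

The LOC morpheme has two allomorphs, [-bu] and [-pu].
The DEF suffix, which begins with [b], is invariant after every stem; so [b] is not altered by any rule here.
The LOC suffix is therefore /-pu/ underlyingly, with post-nasal voicing: voiceless stops become voiced after a nasal.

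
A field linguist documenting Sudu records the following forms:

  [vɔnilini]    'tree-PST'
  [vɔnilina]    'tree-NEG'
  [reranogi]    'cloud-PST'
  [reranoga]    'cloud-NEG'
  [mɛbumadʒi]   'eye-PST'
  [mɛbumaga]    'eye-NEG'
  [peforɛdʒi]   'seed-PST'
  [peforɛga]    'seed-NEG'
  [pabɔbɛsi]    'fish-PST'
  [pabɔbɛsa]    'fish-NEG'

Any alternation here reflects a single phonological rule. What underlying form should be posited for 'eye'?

'eye' shows [dʒ] ~ [g] at the end of the stem ([mɛbumadʒi] vs [mɛbumaga]).
Compare 'cloud', with invariant [g] in [reranogi] and [reranoga]: an analysis with underlying /g/ and a rule producing [dʒ] before the PST suffix would wrongly predict alternation here too.
The underlying segment must be /dʒ/; palato-alveolar /dʒ/ becomes [g] when no front vowel follows, yielding [g] there.

/mɛbumadʒ/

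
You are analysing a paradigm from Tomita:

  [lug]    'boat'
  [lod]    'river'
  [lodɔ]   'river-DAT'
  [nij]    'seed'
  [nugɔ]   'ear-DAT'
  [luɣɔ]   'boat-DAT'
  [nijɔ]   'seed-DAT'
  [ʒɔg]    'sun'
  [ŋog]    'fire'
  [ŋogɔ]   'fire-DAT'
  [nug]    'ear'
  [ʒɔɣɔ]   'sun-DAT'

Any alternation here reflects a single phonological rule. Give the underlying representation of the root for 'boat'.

The root 'boat' surfaces as [lug] and [luɣɔ], with a stem-final [g] ~ [ɣ] alternation.
But 'fire' keeps [g] in both environments ([ŋog], [ŋogɔ]), so there is no rule changing /g/ to [ɣ] before the DAT suffix.
Therefore /ɣ/ is basic and [g] is derived by word-final hardening (voiced fricatives become stops word-finally).
So 'boat' = /luɣ/.

/luɣ/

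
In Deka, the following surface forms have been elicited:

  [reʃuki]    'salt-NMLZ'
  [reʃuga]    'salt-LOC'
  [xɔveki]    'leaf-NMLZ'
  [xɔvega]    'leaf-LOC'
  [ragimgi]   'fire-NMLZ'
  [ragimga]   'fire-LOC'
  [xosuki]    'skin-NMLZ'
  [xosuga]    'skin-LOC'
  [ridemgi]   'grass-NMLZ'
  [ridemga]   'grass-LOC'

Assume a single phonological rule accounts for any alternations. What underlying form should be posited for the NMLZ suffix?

The NMLZ morpheme has two allomorphs, [-gi] and [-ki].
By contrast the LOC suffix keeps its initial [g] throughout — that segment must be underlying.
So the underlying form is /-ki/, and voiceless stops become voiced after a nasal.

/-ki/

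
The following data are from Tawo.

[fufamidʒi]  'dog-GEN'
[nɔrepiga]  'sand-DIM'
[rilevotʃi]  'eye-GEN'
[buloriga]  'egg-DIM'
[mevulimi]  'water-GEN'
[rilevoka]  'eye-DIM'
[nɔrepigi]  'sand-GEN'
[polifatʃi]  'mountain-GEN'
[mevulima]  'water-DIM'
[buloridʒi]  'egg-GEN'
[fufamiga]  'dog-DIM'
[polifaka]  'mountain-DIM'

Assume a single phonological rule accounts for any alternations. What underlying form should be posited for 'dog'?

/fufamidʒ/

'dog' shows [g] ~ [dʒ] at the end of the stem ([fufamiga] vs [fufamidʒi]).
If /g/ were underlying and a rule turned it into [dʒ] before the GEN suffix, 'sand' would also alternate; but it has [g] in both [nɔrepiga] and [nɔrepigi].
The underlying segment must be /dʒ/; palato-alveolar /tʃ/ and /dʒ/ become [k] and [g] when no front vowel follows, yielding [g] there.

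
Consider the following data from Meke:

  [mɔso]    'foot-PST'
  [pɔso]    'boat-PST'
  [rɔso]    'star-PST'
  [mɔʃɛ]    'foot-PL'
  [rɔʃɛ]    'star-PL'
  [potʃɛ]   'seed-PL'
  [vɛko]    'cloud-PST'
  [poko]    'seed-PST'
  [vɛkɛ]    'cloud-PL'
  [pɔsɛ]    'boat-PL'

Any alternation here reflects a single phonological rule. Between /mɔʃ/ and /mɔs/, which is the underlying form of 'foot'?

/mɔʃ/

The root 'foot' surfaces as [mɔso] and [mɔʃɛ], with a stem-final [s] ~ [ʃ] alternation.
But 'boat' keeps [s] in both environments ([pɔso], [pɔsɛ]), so there is no rule changing /s/ to [ʃ] before the PL suffix.
The alternation reflects depalatalization: palato-alveolar /tʃ/ and /ʃ/ become [k] and [s] when no front vowel follows. /ʃ/ is underlying.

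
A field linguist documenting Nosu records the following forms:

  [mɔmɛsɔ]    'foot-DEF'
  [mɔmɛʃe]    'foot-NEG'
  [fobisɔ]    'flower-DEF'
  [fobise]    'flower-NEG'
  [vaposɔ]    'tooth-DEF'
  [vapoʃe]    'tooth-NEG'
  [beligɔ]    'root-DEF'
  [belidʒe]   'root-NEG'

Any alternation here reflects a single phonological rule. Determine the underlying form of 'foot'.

/mɔmɛʃ/

The root 'foot' surfaces as [mɔmɛsɔ] and [mɔmɛʃe], with a stem-final [s] ~ [ʃ] alternation.
But 'flower' keeps [s] in both environments ([fobisɔ], [fobise]), so there is no rule changing /s/ to [ʃ] before the NEG suffix.
The underlying segment must be /ʃ/; palato-alveolar /dʒ/ and /ʃ/ become [g] and [s] when no front vowel follows, yielding [s] there.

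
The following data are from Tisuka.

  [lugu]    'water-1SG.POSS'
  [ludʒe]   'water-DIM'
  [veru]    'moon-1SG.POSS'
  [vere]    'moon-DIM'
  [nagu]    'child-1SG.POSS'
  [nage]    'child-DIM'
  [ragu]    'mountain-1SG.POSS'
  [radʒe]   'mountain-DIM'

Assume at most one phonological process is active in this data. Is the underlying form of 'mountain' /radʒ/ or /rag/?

The stem for 'mountain' ends in [g] in [ragu] but [dʒ] in [radʒe].
If /g/ were underlying and a rule turned it into [dʒ] before the DIM suffix, 'child' would also alternate; but it has [g] in both [nagu] and [nage].
So /dʒ/ is underlying, and a rule of depalatalization — palato-alveolar /dʒ/ becomes [g] when no front vowel follows — gives [g].

/radʒ/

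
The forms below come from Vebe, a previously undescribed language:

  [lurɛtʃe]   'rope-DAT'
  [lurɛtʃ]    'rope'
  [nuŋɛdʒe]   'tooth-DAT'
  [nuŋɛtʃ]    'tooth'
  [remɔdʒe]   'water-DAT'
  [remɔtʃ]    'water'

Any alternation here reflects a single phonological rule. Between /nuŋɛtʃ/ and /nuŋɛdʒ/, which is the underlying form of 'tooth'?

/nuŋɛdʒ/

In [nuŋɛdʒe] and [nuŋɛtʃ] the final segment of 'tooth' alternates: [dʒ] ~ [tʃ].
The stem 'rope' ([lurɛtʃe], [lurɛtʃ]) shows [tʃ] unchanged in both environments, so [tʃ] cannot be basic with [dʒ] derived before the DAT suffix.
Therefore /dʒ/ is basic and [tʃ] is derived by word-final obstruent devoicing (voiced obstruents become voiceless word-finally).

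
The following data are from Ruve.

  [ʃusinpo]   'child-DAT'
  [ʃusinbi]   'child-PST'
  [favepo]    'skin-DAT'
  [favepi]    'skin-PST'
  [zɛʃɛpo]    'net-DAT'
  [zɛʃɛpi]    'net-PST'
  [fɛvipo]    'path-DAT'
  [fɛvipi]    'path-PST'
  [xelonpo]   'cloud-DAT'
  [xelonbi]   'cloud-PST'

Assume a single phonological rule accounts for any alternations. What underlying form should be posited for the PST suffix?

/-bi/

The PST morpheme has two allomorphs, [-bi] and [-pi].
The DAT suffix, which begins with [p], is invariant after every stem; so [p] is not altered by any rule here.
The PST suffix is therefore /-bi/ underlyingly, with post-vocalic devoicing: voiced stops become voiceless after a vowel.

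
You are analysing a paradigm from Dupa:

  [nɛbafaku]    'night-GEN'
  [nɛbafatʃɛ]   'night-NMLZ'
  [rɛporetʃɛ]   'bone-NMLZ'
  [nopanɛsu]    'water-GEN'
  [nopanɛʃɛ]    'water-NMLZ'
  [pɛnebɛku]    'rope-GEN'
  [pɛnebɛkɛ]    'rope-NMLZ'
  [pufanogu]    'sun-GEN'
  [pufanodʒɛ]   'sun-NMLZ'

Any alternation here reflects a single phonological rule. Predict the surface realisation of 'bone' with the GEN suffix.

The stem for 'night' ends in [k] in [nɛbafaku] but [tʃ] in [nɛbafatʃɛ].
The stem 'rope' ([pɛnebɛku], [pɛnebɛkɛ]) shows [k] unchanged in both environments, so [k] cannot be basic with [tʃ] derived before the NMLZ suffix.
The alternation reflects depalatalization: palato-alveolar /tʃ/, /dʒ/ and /ʃ/ become [k], [g] and [s] when no front vowel follows. /tʃ/ is underlying.
From [rɛporetʃɛ] the stem 'bone' is /rɛporetʃ/; when no front vowel follows this yields [rɛporeku].

[rɛporeku]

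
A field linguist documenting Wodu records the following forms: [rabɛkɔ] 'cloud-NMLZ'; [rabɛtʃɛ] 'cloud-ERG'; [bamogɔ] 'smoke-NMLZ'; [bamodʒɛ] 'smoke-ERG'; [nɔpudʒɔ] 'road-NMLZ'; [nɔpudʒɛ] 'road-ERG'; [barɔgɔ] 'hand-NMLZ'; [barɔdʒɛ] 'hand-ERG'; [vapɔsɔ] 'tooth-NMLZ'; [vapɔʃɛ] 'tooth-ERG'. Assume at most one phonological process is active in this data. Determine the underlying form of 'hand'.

The stem for 'hand' ends in [g] in [barɔgɔ] but [dʒ] in [barɔdʒɛ].
Compare 'road', with invariant [dʒ] in [nɔpudʒɔ] and [nɔpudʒɛ]: an analysis with underlying /dʒ/ and a rule producing [g] before the NMLZ suffix would wrongly predict alternation here too.
Therefore /g/ is basic and [dʒ] is derived by palatalization before a front vowel (/k/, /g/ and /s/ become palato-alveolar [tʃ], [dʒ] and [ʃ] before a front vowel).
Hence 'hand' is /barɔg/ underlyingly.

/barɔg/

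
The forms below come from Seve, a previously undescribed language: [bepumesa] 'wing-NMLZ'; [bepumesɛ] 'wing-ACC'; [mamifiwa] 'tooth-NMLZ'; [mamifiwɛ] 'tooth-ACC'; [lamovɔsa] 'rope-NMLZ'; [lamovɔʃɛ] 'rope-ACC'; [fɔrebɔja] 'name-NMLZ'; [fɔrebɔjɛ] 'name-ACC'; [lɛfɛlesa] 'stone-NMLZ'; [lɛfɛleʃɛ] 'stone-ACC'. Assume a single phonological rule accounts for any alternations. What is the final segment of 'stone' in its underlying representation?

In [lɛfɛlesa] and [lɛfɛleʃɛ] the final segment of 'stone' alternates: [s] ~ [ʃ].
The stem 'wing' ([bepumesa], [bepumesɛ]) shows [s] unchanged in both environments, so [s] cannot be basic with [ʃ] derived before the ACC suffix.
Therefore /ʃ/ is basic and [s] is derived by depalatalization (palato-alveolar /ʃ/ becomes [s] when no front vowel follows).

/ʃ/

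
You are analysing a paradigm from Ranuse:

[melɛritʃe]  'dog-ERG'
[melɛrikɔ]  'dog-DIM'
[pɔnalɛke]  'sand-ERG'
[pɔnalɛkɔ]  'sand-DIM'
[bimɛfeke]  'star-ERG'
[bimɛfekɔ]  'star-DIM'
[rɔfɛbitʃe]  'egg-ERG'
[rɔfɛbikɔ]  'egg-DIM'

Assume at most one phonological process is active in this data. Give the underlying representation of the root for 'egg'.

/rɔfɛbitʃ/

The stem for 'egg' ends in [tʃ] in [rɔfɛbitʃe] but [k] in [rɔfɛbikɔ].
But 'star' keeps [k] in both environments ([bimɛfeke], [bimɛfekɔ]), so there is no rule changing /k/ to [tʃ] before the ERG suffix.
Therefore /tʃ/ is basic and [k] is derived by depalatalization (palato-alveolar /tʃ/ becomes [k] when no front vowel follows).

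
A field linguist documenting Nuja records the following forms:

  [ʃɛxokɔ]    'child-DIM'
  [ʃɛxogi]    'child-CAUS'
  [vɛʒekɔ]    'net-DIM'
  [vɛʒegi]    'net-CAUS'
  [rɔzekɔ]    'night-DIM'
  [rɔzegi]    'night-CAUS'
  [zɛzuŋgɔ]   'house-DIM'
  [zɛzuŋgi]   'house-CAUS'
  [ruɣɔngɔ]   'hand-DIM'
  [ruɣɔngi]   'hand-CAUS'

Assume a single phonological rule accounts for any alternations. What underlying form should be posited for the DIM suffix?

The DIM morpheme has two allomorphs, [-gɔ] and [-kɔ].
By contrast the CAUS suffix keeps its initial [g] throughout — that segment must be underlying.
The DIM suffix is therefore /-kɔ/ underlyingly, with post-nasal voicing: voiceless stops become voiced after a nasal.

/-kɔ/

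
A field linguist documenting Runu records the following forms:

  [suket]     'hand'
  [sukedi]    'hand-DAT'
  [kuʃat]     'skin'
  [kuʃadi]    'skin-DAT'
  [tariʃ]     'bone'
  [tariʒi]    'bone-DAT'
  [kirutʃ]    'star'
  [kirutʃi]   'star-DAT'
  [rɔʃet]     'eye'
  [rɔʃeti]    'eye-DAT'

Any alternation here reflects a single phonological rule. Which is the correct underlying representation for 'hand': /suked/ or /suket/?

/suked/

'hand' shows [t] ~ [d] at the end of the stem ([suket] vs [sukedi]).
The stem 'eye' ([rɔʃet], [rɔʃeti]) shows [t] unchanged in both environments, so [t] cannot be basic with [d] derived before the DAT suffix.
Therefore /d/ is basic and [t] is derived by word-final obstruent devoicing (voiced obstruents become voiceless word-finally).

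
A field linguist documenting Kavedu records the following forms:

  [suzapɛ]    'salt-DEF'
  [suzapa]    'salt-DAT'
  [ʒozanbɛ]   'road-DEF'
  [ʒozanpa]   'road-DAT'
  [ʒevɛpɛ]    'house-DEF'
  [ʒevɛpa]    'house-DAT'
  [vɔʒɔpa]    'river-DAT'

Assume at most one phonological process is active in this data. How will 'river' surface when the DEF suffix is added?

The DEF suffix surfaces as [-bɛ] and [-pɛ], depending on the final segment of the stem.
By contrast the DAT suffix keeps its initial [p] throughout — that segment must be underlying.
So the underlying form is /-bɛ/, and voiced stops become voiceless after a vowel.
After 'river', which ends in a vowel, the suffix surfaces as [-pɛ], giving [vɔʒɔpɛ].

[vɔʒɔpɛ]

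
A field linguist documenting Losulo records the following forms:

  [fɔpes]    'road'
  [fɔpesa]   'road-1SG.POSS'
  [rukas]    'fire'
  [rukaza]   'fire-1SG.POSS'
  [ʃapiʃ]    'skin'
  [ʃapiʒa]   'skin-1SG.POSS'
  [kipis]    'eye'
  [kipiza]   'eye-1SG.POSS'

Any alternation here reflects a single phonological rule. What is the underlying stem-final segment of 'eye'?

/z/

'eye' shows [s] ~ [z] at the end of the stem ([kipis] vs [kipiza]).
The stem 'road' ([fɔpes], [fɔpesa]) shows [s] unchanged in both environments, so [s] cannot be basic with [z] derived before the 1SG.POSS suffix.
The underlying segment must be /z/; voiced obstruents become voiceless word-finally, yielding [s] there.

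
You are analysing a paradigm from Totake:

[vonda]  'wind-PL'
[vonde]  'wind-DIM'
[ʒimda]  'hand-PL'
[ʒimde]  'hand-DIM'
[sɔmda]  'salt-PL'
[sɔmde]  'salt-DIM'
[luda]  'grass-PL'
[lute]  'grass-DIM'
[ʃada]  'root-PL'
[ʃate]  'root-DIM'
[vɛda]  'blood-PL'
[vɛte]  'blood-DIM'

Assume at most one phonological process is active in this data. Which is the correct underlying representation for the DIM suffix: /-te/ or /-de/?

/-te/

The DIM morpheme has two allomorphs, [-de] and [-te].
By contrast the PL suffix keeps its initial [d] throughout — that segment must be underlying.
The DIM suffix is therefore /-te/ underlyingly, with post-nasal voicing: voiceless stops become voiced after a nasal.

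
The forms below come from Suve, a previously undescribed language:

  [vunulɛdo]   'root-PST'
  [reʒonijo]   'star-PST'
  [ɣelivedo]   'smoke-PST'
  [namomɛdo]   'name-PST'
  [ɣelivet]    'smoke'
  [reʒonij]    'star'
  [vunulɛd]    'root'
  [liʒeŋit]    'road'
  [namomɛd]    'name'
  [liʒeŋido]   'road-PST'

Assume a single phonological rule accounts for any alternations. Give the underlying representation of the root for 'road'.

The stem for 'road' ends in [t] in [liʒeŋit] but [d] in [liʒeŋido].
But 'name' keeps [d] in both environments ([namomɛd], [namomɛdo]), so there is no rule changing /d/ to [t] in isolation.
Therefore /t/ is basic and [d] is derived by intervocalic voicing (voiceless stops become voiced between vowels).
Hence 'road' is /liʒeŋit/ underlyingly.

/liʒeŋit/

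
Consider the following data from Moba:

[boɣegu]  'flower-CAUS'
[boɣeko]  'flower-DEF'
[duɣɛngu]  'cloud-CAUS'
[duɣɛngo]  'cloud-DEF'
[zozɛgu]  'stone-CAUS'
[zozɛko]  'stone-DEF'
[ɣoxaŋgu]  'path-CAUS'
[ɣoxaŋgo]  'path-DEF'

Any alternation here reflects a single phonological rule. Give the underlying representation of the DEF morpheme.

/-ko/

The DEF suffix surfaces as [-go] and [-ko], depending on the final segment of the stem.
The CAUS suffix, which begins with [g], is invariant after every stem; so [g] is not altered by any rule here.
So the underlying form is /-ko/, and voiceless stops become voiced after a nasal.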